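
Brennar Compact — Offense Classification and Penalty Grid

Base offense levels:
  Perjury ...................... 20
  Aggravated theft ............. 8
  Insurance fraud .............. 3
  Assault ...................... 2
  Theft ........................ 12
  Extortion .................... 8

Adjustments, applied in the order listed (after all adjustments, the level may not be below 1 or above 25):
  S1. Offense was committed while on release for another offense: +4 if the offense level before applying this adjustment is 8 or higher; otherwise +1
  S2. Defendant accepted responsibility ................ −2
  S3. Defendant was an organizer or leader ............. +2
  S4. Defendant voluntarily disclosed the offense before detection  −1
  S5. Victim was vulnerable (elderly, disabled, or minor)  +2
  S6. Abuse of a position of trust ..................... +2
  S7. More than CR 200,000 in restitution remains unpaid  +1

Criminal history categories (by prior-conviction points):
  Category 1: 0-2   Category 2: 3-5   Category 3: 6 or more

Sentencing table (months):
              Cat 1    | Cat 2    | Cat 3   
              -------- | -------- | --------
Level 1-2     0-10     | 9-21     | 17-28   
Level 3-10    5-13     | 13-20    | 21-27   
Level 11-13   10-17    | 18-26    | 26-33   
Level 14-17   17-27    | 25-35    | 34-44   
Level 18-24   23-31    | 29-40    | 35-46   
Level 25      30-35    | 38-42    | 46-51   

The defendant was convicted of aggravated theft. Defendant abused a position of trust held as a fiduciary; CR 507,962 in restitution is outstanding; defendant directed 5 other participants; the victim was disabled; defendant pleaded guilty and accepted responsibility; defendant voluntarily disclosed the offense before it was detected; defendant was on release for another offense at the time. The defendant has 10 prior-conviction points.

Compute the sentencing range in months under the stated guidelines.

34-44 months

Base offense level for aggravated theft: 8.
S1 applies (level before this adjustment is 8 ≥ 8, so +4): 8 + 4 = 12.
S2 applies: 12 − 2 = 10.
S3 applies: 10 + 2 = 12.
S4 applies: 12 − 1 = 11.
S5 applies: 11 + 2 = 13.
S6 applies: 13 + 2 = 15.
S7 applies: 15 + 1 = 16.
Final offense level: 16.
Criminal history: 10 prior points → Category 3 (6+).
Level 16 falls in the 14-17 band.
Grid: Level 14-17 × Category 3 = 34-44 months.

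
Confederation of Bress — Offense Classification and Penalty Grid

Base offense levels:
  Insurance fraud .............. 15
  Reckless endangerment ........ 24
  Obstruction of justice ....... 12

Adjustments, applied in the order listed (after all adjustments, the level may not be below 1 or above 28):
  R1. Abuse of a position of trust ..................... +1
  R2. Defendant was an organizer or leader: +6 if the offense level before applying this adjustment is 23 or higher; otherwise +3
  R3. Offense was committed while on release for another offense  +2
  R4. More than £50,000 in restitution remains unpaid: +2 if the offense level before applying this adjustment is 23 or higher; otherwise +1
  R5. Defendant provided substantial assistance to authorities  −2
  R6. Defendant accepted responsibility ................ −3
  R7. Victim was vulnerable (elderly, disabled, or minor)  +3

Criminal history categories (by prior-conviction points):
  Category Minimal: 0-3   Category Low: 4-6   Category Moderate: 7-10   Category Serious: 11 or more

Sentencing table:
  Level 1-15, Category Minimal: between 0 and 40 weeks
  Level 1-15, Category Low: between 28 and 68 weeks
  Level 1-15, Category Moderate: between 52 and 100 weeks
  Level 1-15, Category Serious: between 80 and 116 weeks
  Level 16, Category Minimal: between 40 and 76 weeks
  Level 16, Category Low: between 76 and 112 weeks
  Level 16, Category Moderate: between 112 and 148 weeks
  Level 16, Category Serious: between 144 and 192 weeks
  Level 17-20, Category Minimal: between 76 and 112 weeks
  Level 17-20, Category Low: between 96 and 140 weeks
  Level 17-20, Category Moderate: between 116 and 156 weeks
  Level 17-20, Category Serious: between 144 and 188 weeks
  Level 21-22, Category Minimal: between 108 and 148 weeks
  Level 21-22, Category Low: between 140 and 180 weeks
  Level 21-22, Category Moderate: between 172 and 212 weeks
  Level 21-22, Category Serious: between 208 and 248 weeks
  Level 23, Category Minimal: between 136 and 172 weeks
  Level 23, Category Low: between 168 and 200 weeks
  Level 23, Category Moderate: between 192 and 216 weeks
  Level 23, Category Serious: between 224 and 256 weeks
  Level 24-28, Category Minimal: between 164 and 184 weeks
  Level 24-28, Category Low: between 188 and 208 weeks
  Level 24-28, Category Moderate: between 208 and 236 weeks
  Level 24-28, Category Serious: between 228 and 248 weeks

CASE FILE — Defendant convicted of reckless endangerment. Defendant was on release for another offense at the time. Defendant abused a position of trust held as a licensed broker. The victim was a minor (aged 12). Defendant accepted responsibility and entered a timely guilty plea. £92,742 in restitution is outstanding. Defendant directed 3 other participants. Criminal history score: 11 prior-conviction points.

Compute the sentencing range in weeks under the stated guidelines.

228-248 weeks

Base offense level for reckless endangerment: 24.
R1 applies: 24 + 1 = 25.
R2 applies (level before this adjustment is 25 ≥ 23, so +6): 25 + 6 = 31.
R3 applies: 31 + 2 = 33.
R4 applies (level before this adjustment is 33 ≥ 23, so +2): 33 + 2 = 35.
R6 applies: 35 − 3 = 32.
R7 applies: 32 + 3 = 35.
Level 35 exceeds the maximum of 28; capped at 28.
Final offense level: 28.
Criminal history: 11 prior points → Category Serious (11+).
Level 28 falls in the 24-28 band.
Grid: Level 24-28 × Category Serious = 228-248 weeks.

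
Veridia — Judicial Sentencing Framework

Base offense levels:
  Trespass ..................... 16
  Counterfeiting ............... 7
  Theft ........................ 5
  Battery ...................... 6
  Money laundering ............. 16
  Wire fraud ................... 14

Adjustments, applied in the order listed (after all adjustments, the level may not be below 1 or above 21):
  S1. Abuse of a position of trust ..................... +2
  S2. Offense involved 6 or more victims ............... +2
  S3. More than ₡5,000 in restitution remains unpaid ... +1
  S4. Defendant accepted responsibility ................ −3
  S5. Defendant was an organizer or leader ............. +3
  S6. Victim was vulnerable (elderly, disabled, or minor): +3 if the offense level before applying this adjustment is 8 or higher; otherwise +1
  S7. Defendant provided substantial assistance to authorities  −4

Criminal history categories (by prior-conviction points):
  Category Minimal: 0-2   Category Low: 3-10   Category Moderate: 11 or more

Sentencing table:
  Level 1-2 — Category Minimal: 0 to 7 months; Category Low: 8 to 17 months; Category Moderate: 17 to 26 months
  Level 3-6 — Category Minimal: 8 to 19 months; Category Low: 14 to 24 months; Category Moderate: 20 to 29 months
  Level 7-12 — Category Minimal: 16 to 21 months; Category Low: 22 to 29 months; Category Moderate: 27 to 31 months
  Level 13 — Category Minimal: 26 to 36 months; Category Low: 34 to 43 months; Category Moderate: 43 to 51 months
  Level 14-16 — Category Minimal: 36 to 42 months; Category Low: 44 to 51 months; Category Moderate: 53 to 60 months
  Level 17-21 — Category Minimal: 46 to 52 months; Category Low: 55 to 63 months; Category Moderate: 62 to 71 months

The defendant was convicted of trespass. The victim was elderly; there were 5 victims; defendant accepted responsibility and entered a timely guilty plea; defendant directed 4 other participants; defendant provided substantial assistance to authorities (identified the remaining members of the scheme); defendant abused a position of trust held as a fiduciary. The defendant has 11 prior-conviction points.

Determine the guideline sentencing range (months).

62-71 months

Base offense level for trespass: 16.
S1 applies: 16 + 2 = 18.
S4 applies: 18 − 3 = 15.
S5 applies: 15 + 3 = 18.
S6 applies (level before this adjustment is 18 ≥ 8, so +3): 18 + 3 = 21.
S7 applies: 21 − 4 = 17.
Final offense level: 17.
Criminal history: 11 prior points → Category Moderate (11+).
Level 17 falls in the 17-21 band.
Grid: Level 17-21 × Category Moderate = 62-71 months.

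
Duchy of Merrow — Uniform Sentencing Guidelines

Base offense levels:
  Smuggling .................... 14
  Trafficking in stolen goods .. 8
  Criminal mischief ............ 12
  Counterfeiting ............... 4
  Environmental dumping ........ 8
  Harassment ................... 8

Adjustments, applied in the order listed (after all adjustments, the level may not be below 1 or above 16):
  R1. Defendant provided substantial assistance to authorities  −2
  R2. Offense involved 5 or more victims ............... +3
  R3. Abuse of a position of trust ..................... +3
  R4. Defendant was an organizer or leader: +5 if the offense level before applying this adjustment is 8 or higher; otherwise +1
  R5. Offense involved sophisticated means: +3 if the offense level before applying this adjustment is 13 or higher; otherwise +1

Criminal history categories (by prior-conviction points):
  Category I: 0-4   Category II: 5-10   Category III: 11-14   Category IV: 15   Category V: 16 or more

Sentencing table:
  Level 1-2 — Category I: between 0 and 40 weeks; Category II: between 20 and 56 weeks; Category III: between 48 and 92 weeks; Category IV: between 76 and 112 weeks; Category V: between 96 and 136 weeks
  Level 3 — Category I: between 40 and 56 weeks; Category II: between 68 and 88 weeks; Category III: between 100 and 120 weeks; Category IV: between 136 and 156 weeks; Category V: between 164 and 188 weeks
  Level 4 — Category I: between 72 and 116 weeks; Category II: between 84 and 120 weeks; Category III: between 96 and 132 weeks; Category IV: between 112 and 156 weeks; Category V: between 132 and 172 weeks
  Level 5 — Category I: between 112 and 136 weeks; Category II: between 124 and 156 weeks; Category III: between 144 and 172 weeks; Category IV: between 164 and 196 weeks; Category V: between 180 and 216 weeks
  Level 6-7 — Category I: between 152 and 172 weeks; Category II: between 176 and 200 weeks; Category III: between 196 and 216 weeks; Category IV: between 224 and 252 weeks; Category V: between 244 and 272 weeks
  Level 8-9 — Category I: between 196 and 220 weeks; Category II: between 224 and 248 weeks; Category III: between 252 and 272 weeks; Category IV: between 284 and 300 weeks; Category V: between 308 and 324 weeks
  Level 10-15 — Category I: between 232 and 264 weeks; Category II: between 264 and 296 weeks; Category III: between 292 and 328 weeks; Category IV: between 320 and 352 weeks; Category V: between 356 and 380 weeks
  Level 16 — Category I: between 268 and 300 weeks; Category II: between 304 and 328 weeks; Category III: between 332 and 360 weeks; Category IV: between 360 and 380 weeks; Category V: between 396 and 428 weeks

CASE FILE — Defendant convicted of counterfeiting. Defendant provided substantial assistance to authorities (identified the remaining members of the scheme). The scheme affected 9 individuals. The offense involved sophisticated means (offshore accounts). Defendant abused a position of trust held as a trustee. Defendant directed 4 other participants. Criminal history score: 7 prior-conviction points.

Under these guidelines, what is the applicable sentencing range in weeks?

Base offense level for counterfeiting: 4.
R1 applies: 4 − 2 = 2.
R2 applies: 2 + 3 = 5.
R3 applies: 5 + 3 = 8.
R4 applies (level before this adjustment is 8 ≥ 8, so +5): 8 + 5 = 13.
R5 applies (level before this adjustment is 13 ≥ 13, so +3): 13 + 3 = 16.
Final offense level: 16.
Criminal history: 7 prior points → Category II (5-10).
Level 16 falls in the 16 band.
Grid: Level 16 × Category II = 304-328 weeks.

304-328 weeks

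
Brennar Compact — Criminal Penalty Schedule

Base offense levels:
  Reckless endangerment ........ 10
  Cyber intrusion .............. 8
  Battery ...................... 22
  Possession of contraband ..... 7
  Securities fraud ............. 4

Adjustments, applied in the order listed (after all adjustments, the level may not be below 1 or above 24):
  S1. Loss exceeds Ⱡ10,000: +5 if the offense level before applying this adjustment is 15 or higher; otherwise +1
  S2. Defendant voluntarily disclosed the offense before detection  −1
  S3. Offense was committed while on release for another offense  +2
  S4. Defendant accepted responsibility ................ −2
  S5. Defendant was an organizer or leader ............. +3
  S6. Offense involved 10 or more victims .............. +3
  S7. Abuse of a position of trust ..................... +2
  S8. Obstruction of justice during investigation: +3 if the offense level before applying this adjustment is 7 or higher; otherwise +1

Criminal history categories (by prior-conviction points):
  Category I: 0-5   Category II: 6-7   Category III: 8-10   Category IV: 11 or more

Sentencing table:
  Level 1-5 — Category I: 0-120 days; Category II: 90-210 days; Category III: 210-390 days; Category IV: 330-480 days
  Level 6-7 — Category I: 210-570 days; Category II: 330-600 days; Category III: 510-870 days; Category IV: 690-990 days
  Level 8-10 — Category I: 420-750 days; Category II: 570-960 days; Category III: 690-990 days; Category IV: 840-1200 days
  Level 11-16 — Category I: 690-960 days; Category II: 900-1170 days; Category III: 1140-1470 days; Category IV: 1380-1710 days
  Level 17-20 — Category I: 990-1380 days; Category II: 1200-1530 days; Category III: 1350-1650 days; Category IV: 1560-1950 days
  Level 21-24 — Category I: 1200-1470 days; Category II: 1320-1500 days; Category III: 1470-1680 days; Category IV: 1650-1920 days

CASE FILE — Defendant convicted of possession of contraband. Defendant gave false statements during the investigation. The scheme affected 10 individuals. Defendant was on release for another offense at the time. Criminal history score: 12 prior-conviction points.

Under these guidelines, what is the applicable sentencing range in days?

1380-1710 days

Base offense level for possession of contraband: 7.
S1 does not apply.
S2 does not apply.
S3 applies: 7 + 2 = 9.
S5 does not apply.
S6 applies: 9 + 3 = 12.
S8 applies (level before this adjustment is 12 ≥ 7, so +3): 12 + 3 = 15.
Final offense level: 15.
Criminal history: 12 prior points → Category IV (11+).
Level 15 falls in the 11-16 band.
Grid: Level 11-16 × Category IV = 1380-1710 days.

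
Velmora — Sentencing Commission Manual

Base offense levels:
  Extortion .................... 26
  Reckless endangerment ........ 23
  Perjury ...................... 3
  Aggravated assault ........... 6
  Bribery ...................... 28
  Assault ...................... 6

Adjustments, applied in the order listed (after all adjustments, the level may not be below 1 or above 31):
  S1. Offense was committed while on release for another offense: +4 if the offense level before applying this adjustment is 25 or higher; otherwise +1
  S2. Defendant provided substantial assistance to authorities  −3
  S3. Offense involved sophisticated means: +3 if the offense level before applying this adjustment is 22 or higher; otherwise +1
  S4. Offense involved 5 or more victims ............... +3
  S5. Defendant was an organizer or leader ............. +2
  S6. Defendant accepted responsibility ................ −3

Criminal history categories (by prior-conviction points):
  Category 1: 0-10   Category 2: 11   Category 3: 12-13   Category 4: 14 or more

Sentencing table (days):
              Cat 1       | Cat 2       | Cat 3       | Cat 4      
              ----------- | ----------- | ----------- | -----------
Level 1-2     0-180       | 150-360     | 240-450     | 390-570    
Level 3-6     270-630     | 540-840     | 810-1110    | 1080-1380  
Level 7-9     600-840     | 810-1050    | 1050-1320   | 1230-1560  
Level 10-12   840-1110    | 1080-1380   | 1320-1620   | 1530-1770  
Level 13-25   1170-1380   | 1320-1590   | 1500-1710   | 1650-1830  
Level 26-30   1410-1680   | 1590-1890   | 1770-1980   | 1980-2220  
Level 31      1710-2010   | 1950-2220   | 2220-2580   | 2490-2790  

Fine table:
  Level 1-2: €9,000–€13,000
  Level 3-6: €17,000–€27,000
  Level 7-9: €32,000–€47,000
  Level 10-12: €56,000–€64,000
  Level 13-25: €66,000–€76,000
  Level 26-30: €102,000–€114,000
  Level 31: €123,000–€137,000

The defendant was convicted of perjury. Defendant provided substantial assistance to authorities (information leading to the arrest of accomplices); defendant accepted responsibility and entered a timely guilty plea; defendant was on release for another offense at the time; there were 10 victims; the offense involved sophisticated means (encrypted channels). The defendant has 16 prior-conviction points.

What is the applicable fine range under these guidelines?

€9,000–€13,000

Base offense level for perjury: 3.
S1 applies (level before this adjustment is 3 < 25, so +1): 3 + 1 = 4.
S2 applies: 4 − 3 = 1.
S3 applies (level before this adjustment is 1 < 22, so +1): 1 + 1 = 2.
S4 applies: 2 + 3 = 5.
S5 does not apply.
S6 applies: 5 − 3 = 2.
Final offense level: 2.
Level 2 falls in the 1-2 band.
Fine table: Level 1-2 → €9,000–€13,000.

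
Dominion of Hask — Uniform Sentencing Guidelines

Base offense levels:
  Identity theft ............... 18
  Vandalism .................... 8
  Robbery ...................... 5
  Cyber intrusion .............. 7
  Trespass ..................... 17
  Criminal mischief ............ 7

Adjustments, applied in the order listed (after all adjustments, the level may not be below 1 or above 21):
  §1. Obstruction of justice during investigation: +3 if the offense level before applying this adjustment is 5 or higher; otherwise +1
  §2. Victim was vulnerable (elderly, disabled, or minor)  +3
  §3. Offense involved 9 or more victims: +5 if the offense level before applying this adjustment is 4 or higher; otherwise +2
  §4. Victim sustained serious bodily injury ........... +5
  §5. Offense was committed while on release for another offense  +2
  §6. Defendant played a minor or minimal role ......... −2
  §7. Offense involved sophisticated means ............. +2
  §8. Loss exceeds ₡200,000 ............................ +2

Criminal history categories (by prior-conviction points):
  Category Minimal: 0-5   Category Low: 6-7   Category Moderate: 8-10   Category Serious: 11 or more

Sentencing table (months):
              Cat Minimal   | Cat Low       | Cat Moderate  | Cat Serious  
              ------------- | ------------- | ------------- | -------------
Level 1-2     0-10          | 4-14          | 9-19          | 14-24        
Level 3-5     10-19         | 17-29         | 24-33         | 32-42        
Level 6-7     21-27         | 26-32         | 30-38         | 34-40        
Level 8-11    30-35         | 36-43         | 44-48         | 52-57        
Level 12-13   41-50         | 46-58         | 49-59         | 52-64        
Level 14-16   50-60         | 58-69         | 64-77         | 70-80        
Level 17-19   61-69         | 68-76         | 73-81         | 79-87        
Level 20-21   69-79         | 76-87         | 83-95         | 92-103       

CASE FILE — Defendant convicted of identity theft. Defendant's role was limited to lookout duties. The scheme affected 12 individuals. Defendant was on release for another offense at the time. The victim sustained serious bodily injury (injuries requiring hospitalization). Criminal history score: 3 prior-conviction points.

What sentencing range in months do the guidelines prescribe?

69-79 months

Base offense level for identity theft: 18.
§1 does not apply.
§3 applies (level before this adjustment is 18 ≥ 4, so +5): 18 + 5 = 23.
§4 applies: 23 + 5 = 28.
§5 applies: 28 + 2 = 30.
§6 applies: 30 − 2 = 28.
§7 does not apply.
Level 28 exceeds the maximum of 21; capped at 21.
Final offense level: 21.
Criminal history: 3 prior points → Category Minimal (0-5).
Level 21 falls in the 20-21 band.
Grid: Level 20-21 × Category Minimal = 69-79 months.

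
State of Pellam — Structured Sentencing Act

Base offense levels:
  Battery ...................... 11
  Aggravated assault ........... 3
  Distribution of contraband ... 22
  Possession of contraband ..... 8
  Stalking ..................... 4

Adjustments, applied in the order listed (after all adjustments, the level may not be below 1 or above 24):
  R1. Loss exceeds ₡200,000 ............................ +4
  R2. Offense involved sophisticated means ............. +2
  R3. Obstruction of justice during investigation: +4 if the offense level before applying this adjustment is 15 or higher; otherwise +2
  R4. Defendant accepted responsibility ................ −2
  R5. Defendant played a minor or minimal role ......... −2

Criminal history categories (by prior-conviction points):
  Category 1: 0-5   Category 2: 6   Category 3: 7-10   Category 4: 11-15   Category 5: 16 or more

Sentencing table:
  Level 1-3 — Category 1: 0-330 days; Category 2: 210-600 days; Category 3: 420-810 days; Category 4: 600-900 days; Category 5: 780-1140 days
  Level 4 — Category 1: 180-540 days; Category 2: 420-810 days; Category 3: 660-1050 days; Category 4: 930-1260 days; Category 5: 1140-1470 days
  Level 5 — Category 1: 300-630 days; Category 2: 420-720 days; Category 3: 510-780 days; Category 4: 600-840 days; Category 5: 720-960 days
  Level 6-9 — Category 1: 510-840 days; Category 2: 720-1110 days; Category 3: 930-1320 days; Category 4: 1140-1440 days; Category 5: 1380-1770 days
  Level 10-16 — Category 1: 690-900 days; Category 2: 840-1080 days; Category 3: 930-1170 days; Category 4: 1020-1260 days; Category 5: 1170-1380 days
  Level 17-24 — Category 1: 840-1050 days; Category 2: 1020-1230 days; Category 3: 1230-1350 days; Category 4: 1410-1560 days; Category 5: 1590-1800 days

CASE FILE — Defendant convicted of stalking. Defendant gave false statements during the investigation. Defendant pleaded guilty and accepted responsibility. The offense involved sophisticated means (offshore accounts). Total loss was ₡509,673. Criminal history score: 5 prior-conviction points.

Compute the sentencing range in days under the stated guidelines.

Base offense level for stalking: 4.
R1 applies: 4 + 4 = 8.
R2 applies: 8 + 2 = 10.
R3 applies (level before this adjustment is 10 < 15, so +2): 10 + 2 = 12.
R4 applies: 12 − 2 = 10.
Final offense level: 10.
Criminal history: 5 prior points → Category 1 (0-5).
Level 10 falls in the 10-16 band.
Grid: Level 10-16 × Category 1 = 690-900 days.

690-900 days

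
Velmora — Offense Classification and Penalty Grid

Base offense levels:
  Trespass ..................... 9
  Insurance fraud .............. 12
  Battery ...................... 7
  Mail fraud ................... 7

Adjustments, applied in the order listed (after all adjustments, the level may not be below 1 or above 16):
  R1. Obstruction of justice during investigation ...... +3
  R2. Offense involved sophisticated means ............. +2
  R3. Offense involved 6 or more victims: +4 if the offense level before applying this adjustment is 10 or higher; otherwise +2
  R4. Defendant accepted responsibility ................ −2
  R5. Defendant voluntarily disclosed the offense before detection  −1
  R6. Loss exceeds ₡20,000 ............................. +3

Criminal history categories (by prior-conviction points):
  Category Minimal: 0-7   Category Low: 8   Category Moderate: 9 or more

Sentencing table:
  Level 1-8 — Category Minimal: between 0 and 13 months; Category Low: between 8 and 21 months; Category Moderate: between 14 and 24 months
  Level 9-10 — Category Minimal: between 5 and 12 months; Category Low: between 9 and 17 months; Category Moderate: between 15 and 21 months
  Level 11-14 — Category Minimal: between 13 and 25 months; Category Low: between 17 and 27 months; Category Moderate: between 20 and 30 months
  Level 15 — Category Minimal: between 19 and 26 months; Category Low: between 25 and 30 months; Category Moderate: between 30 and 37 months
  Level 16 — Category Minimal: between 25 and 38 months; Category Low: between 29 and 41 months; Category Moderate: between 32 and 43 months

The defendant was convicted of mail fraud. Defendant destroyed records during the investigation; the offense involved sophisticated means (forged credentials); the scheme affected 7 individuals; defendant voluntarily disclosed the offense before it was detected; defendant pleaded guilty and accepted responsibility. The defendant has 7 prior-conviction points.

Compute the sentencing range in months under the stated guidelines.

13-25 months

Base offense level for mail fraud: 7.
R1 applies: 7 + 3 = 10.
R2 applies: 10 + 2 = 12.
R3 applies (level before this adjustment is 12 ≥ 10, so +4): 12 + 4 = 16.
R4 applies: 16 − 2 = 14.
R5 applies: 14 − 1 = 13.
Final offense level: 13.
Criminal history: 7 prior points → Category Minimal (0-7).
Level 13 falls in the 11-14 band.
Grid: Level 11-14 × Category Minimal = 13-25 months.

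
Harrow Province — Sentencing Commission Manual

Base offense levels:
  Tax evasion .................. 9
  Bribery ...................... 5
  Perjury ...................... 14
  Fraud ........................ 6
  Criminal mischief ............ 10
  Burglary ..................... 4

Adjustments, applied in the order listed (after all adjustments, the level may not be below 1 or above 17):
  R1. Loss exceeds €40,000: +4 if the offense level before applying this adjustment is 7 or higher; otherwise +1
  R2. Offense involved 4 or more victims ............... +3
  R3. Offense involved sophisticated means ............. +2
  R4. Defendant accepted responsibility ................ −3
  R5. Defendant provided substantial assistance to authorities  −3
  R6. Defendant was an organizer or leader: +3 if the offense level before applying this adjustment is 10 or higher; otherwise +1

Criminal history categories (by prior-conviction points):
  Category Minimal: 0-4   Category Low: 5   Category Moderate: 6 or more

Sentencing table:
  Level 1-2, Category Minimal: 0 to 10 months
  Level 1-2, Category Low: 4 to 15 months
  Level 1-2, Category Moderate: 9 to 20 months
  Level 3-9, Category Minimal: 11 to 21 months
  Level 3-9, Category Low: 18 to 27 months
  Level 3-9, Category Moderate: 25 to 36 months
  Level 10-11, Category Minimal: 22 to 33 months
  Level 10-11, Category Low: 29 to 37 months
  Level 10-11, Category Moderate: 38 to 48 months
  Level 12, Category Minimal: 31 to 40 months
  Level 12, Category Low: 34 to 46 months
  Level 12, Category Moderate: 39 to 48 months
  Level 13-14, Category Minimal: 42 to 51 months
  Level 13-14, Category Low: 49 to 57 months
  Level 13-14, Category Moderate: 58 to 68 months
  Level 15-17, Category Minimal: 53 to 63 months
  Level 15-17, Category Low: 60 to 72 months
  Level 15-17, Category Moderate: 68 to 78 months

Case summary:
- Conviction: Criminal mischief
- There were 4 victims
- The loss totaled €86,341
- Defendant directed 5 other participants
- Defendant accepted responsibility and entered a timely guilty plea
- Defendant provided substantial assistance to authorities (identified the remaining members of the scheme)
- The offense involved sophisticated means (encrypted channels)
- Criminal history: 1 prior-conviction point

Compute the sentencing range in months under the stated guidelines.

Base offense level for criminal mischief: 10.
R1 applies (level before this adjustment is 10 ≥ 7, so +4): 10 + 4 = 14.
R2 applies: 14 + 3 = 17.
R3 applies: 17 + 2 = 19.
R4 applies: 19 − 3 = 16.
R5 applies: 16 − 3 = 13.
R6 applies (level before this adjustment is 13 ≥ 10, so +3): 13 + 3 = 16.
Final offense level: 16.
Criminal history: 1 prior point → Category Minimal (0-4).
Level 16 falls in the 15-17 band.
Grid: Level 15-17 × Category Minimal = 53-63 months.

53-63 months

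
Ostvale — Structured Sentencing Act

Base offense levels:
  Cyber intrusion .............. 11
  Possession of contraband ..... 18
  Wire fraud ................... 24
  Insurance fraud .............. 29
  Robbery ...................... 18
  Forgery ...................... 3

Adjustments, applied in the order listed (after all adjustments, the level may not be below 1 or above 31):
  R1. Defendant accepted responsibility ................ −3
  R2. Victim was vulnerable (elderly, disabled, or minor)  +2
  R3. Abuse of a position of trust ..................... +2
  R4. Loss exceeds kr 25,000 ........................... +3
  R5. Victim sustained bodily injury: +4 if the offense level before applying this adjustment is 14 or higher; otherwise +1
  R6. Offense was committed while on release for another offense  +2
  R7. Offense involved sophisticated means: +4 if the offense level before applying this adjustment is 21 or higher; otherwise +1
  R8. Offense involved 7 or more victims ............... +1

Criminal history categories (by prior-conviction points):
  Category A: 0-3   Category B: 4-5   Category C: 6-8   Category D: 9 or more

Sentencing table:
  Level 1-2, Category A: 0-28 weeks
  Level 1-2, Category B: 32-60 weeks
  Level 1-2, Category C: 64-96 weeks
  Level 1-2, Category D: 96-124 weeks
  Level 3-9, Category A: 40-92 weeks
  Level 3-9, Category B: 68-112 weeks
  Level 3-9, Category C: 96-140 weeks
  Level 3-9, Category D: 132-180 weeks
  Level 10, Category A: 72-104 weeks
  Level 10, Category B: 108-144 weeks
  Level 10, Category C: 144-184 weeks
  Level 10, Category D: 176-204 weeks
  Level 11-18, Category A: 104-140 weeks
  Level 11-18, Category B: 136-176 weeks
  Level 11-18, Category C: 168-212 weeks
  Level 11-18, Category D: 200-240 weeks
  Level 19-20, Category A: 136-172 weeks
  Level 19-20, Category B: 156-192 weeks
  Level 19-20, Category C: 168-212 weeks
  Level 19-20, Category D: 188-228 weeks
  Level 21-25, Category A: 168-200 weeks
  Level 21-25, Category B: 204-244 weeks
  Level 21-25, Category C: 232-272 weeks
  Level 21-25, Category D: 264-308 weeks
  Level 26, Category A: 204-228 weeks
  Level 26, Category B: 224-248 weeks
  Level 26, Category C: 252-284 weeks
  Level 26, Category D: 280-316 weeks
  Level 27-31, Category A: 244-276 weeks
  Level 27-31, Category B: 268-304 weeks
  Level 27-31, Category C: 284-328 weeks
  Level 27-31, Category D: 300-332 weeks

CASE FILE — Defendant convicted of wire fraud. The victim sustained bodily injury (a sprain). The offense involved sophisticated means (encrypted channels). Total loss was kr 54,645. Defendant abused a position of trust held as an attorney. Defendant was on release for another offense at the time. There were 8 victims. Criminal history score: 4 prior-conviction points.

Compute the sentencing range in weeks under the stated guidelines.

Base offense level for wire fraud: 24.
R1 does not apply.
R3 applies: 24 + 2 = 26.
R4 applies: 26 + 3 = 29.
R5 applies (level before this adjustment is 29 ≥ 14, so +4): 29 + 4 = 33.
R6 applies: 33 + 2 = 35.
R7 applies (level before this adjustment is 35 ≥ 21, so +4): 35 + 4 = 39.
R8 applies: 39 + 1 = 40.
Level 40 exceeds the maximum of 31; capped at 31.
Final offense level: 31.
Criminal history: 4 prior points → Category B (4-5).
Level 31 falls in the 27-31 band.
Grid: Level 27-31 × Category B = 268-304 weeks.

268-304 weeks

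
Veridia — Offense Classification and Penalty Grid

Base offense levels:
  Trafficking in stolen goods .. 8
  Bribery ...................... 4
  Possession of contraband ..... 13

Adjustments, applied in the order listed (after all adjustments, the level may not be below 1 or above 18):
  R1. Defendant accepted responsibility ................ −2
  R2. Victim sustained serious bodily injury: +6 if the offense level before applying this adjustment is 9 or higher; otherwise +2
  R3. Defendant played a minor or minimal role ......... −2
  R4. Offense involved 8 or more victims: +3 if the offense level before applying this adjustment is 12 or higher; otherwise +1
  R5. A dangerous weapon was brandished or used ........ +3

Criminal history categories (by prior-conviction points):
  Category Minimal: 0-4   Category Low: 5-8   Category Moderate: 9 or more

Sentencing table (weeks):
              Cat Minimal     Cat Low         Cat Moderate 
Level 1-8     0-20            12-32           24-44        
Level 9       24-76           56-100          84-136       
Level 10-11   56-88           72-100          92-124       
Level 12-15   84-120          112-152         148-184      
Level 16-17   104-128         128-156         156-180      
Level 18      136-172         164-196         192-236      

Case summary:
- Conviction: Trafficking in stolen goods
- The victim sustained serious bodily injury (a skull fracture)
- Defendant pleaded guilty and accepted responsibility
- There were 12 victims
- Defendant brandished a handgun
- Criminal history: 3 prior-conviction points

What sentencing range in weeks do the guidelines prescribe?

84-120 weeks

Base offense level for trafficking in stolen goods: 8.
R1 applies: 8 − 2 = 6.
R2 applies (level before this adjustment is 6 < 9, so +2): 6 + 2 = 8.
R4 applies (level before this adjustment is 8 < 12, so +1): 8 + 1 = 9.
R5 applies: 9 + 3 = 12.
Final offense level: 12.
Criminal history: 3 prior points → Category Minimal (0-4).
Level 12 falls in the 12-15 band.
Grid: Level 12-15 × Category Minimal = 84-120 weeks.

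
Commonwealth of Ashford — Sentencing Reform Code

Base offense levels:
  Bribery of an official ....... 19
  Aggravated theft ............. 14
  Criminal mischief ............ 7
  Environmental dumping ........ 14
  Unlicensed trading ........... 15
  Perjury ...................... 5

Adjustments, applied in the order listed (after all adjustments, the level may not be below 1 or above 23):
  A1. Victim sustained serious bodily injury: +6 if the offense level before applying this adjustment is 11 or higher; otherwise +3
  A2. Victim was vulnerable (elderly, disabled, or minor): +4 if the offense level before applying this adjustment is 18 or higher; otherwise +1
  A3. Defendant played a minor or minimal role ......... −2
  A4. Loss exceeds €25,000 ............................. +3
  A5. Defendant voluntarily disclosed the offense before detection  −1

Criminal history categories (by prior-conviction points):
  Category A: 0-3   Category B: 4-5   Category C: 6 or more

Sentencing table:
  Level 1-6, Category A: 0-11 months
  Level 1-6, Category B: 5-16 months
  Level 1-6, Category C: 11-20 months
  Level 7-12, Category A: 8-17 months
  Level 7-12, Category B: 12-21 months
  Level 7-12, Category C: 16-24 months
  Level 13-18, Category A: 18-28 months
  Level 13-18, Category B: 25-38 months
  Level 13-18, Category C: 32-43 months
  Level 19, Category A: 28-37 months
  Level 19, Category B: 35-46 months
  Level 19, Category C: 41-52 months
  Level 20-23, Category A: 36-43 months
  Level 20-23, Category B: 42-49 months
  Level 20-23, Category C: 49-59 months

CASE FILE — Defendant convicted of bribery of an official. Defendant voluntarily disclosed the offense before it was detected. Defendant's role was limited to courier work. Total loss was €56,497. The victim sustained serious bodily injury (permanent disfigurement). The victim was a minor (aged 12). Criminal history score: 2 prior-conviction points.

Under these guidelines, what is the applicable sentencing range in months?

Base offense level for bribery of an official: 19.
A1 applies (level before this adjustment is 19 ≥ 11, so +6): 19 + 6 = 25.
A2 applies (level before this adjustment is 25 ≥ 18, so +4): 25 + 4 = 29.
A3 applies: 29 − 2 = 27.
A4 applies: 27 + 3 = 30.
A5 applies: 30 − 1 = 29.
Level 29 exceeds the maximum of 23; capped at 23.
Final offense level: 23.
Criminal history: 2 prior points → Category A (0-3).
Level 23 falls in the 20-23 band.
Grid: Level 20-23 × Category A = 36-43 months.

36-43 months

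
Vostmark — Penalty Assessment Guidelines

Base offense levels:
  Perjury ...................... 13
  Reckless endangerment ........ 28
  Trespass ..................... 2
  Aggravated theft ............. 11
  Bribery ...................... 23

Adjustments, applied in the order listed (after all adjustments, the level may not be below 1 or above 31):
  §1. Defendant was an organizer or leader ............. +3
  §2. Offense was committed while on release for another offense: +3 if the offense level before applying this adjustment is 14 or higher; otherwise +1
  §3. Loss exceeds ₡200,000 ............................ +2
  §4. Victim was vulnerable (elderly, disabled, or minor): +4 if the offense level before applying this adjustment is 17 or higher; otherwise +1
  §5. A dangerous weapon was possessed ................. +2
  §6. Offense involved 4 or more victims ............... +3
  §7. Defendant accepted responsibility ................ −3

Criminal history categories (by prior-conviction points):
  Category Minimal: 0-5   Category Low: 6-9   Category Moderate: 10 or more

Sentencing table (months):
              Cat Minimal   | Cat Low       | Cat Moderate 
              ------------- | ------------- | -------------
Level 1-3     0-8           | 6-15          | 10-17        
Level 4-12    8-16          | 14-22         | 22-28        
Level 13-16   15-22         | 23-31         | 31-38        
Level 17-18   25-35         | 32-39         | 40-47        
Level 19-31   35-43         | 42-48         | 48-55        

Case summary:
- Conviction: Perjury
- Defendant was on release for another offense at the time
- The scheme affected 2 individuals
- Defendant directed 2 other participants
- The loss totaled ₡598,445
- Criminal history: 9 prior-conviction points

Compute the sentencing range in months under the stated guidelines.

42-48 months

Base offense level for perjury: 13.
§1 applies: 13 + 3 = 16.
§2 applies (level before this adjustment is 16 ≥ 14, so +3): 16 + 3 = 19.
§3 applies: 19 + 2 = 21.
Final offense level: 21.
Criminal history: 9 prior points → Category Low (6-9).
Level 21 falls in the 19-31 band.
Grid: Level 19-31 × Category Low = 42-48 months.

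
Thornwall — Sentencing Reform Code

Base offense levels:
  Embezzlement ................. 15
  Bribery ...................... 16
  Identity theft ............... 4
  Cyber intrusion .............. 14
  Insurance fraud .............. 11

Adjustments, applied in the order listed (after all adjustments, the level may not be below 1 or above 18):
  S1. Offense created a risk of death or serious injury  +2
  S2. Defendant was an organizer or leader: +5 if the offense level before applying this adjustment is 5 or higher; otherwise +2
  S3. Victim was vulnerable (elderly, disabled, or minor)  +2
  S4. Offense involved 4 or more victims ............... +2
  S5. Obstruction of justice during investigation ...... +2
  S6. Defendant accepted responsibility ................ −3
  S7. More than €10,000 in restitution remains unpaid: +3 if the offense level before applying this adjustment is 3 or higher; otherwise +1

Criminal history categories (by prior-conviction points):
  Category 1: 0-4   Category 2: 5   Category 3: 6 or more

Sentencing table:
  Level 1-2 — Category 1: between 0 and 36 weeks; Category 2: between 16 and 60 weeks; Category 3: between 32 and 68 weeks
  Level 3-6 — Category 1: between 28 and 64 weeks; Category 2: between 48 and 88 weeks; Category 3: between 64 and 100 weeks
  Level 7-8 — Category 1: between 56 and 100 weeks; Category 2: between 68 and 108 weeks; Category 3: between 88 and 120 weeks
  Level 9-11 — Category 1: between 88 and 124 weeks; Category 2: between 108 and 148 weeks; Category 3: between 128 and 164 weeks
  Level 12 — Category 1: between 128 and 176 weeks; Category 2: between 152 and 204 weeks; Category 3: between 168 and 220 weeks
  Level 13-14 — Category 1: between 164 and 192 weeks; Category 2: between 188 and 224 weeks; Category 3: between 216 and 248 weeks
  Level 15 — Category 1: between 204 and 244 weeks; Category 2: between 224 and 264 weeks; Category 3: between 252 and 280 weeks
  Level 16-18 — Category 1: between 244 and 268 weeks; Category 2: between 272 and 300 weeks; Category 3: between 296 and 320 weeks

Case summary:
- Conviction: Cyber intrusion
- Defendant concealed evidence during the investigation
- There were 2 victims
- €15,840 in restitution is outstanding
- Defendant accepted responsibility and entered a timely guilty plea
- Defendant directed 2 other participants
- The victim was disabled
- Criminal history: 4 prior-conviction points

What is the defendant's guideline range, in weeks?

Base offense level for cyber intrusion: 14.
S1 does not apply.
S2 applies (level before this adjustment is 14 ≥ 5, so +5): 14 + 5 = 19.
S3 applies: 19 + 2 = 21.
S4 does not apply.
S5 applies: 21 + 2 = 23.
S6 applies: 23 − 3 = 20.
S7 applies (level before this adjustment is 20 ≥ 3, so +3): 20 + 3 = 23.
Level 23 exceeds the maximum of 18; capped at 18.
Final offense level: 18.
Criminal history: 4 prior points → Category 1 (0-4).
Level 18 falls in the 16-18 band.
Grid: Level 16-18 × Category 1 = 244-268 weeks.

244-268 weeks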